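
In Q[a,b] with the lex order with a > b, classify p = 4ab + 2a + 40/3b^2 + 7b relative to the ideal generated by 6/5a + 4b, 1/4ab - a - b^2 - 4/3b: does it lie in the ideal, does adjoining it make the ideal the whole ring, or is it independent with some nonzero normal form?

First compute the reduced Gröbner basis of I by Buchberger's algorithm.
f_1 = 6/5a + 4b, LT = a.
f_2 = 1/4ab - a - b^2 - 4/3b, LT = ab.

S(f_1,f_2): lcm = ab. S = 4a + 22/3b^2 + 16/3b.
  leading term a: subtract (10/3)·f_1 from 4a + 22/3b^2 + 16/3b → 22/3b^2 - 8b
  leading term b^2: no divisor's leading term divides it; move 22/3b^2 to the remainder.
  leading term b: no divisor's leading term divides it; move -8b to the remainder.
  remainder 22/3b^2 - 8b ≠ 0; add h_3 = 22/3b^2 - 8b to the basis.

The other S-polynomials (S(f_1,h_3), S(f_2,h_3)) all reduce to 0 modulo the current basis, so we have a Gröbner basis.
Inter-reduce: drop elements whose leading term is divisible by another's, tail-reduce, and make monic.
Reduced Gröbner basis: {a + 10/3b, b^2 - 12/11b}.
Label its elements g_1 = a + 10/3b, g_2 = b^2 - 12/11b.

Reduce p = 4ab + 2a + 40/3b^2 + 7b modulo G:
  leading term ab: subtract (4b)·g_1 from 4ab + 2a + 40/3b^2 + 7b → 2a + 7b
  leading term a: subtract (2)·g_1 from 2a + 7b → 1/3b
  leading term b: no divisor's leading term divides it; move 1/3b to the remainder.
  normal form = 1/3b.
The normal form is nonzero, so p ∉ I. Since p minus its normal form lies in I, I + (p) = I + (r) where r = 1/3b; decide whether this ideal is the whole ring.
Run Buchberger on G together with r (pairs among the g_i already reduce to 0 since G is a Gröbner basis):
g_1 = a + 10/3b, LT = a.
g_2 = b^2 - 12/11b, LT = b^2.
r = 1/3b, LT = b.

The S-polynomials (S(g_1,g_2), S(g_1,r), S(g_2,r)) all reduce to 0 modulo the current basis, so we have a Gröbner basis.
Inter-reduce: drop elements whose leading term is divisible by another's, tail-reduce, and make monic.
Reduced Gröbner basis: {a, b}.
The reduced Gröbner basis of I + (p) is {a, b} ≠ {1}, a proper ideal, so the enlarged system stays consistent: p is independent of I, with normal form 1/3b.

4ab + 2a + 40/3b^2 + 7b is independent of I; its normal form modulo I is 1/3b.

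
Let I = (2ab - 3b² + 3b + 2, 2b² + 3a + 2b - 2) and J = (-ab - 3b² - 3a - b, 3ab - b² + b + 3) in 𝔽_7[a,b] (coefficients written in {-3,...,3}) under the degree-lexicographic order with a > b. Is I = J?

No, the ideals differ.

Since reduced Gröbner bases are canonical representatives of ideals under a given ordering, it suffices to compute and compare them.
Buchberger on the first generating set:
f_1 = 2ab - 3b² + 3b + 2, LT = ab.
f_2 = 2b² + 3a + 2b - 2, LT = b².

S(f_1,f_2): lcm = ab². S = 2b³ + 2a² - ab - 2b² + a + b.
  leading term b³: subtract (b)·f_2 from 2b³ + 2a² - ab - 2b² + a + b → 2a² + 3ab + 3b² + a + 3b
  leading term a²: no divisor's leading term divides it; move 2a² to the remainder.
  leading term ab: subtract (-2)·f_1 from 3ab + 3b² + a + 3b → -3b² + a + 2b - 3
  leading term b²: subtract (2)·f_2 from -3b² + a + 2b - 3 → 2a - 2b + 1
  leading term a: no divisor's leading term divides it; move 2a to the remainder.
  leading term b: no divisor's leading term divides it; move -2b to the remainder.
  leading term 1: no divisor's leading term divides it; move 1 to the remainder.
  remainder 2a² + 2a - 2b + 1 ≠ 0; add g_3 = 2a² + 2a - 2b + 1 to the basis.

The other S-polynomials (S(f_1,g_3), S(f_2,g_3)) all reduce to 0 modulo the current basis, so we have a Gröbner basis.
Inter-reduce: drop elements whose leading term is divisible by another's, tail-reduce, and make monic.
Reduced Gröbner basis: {a² + a - b - 3, ab - 3a + 3b + 3, b² - 2a + b - 1}.

Buchberger on the second generating set:
h_1 = -ab - 3b² - 3a - b, LT = ab.
h_2 = 3ab - b² + b + 3, LT = ab.

S(h_1,h_2): lcm = ab. S = b² + 3a + 3b - 1.
  leading term b²: no divisor's leading term divides it; move b² to the remainder.
  leading term a: no divisor's leading term divides it; move 3a to the remainder.
  leading term b: no divisor's leading term divides it; move 3b to the remainder.
  leading term 1: no divisor's leading term divides it; move -1 to the remainder.
  remainder b² + 3a + 3b - 1 ≠ 0; add k_3 = b² + 3a + 3b - 1 to the basis.

S(h_1,k_3): lcm = ab². S = 3b³ - 3a² + b² + a.
  leading term b³: subtract (3b)·k_3 from 3b³ - 3a² + b² + a → -3a² - 2ab - b² + a + 3b
  leading term a²: no divisor's leading term divides it; move -3a² to the remainder.
  leading term ab: subtract (2)·h_1 from -2ab - b² + a + 3b → -2b² - 2b
  leading term b²: subtract (-2)·k_3 from -2b² - 2b → -a - 3b - 2
  leading term a: no divisor's leading term divides it; move -a to the remainder.
  leading term b: no divisor's leading term divides it; move -3b to the remainder.
  leading term 1: no divisor's leading term divides it; move -2 to the remainder.
  remainder -3a² - a - 3b - 2 ≠ 0; add k_4 = -3a² - a - 3b - 2 to the basis.

The other S-polynomials (S(h_2,k_3), S(h_1,k_4), S(h_2,k_4), S(k_3,k_4)) all reduce to 0 modulo the current basis, so we have a Gröbner basis.
Inter-reduce: drop elements whose leading term is divisible by another's, tail-reduce, and make monic.
Reduced Gröbner basis: {a² - 2a + b + 3, ab + a - b + 3, b² + 3a + 3b - 1}.

Since the reduced bases disagree, the two ideals are not the same.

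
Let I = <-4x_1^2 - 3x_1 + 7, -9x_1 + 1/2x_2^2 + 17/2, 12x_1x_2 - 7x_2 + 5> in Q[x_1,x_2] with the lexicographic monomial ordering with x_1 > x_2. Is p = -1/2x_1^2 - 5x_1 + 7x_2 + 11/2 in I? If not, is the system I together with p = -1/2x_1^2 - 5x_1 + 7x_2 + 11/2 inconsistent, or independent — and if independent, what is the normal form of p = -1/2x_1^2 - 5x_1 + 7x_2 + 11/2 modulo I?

Adjoining -1/2x_1^2 - 5x_1 + 7x_2 + 11/2 makes the ideal the whole ring: the system is inconsistent.

First compute the reduced Gröbner basis of I by Buchberger's algorithm.
f_1 = -4x_1^2 - 3x_1 + 7, LT = x_1^2.
f_2 = -9x_1 + 1/2x_2^2 + 17/2, LT = x_1.
f_3 = 12x_1x_2 - 7x_2 + 5, LT = x_1x_2.

S(f_1,f_2): lcm = x_1^2. S = 1/18x_1x_2^2 + 61/36x_1 - 7/4.
  reduce S modulo (f_1, f_2, f_3):
  remainder 1/324x_2^4 + 95/648x_2^2 - 97/648 ≠ 0; add h_4 = 1/324x_2^4 + 95/648x_2^2 - 97/648 to the basis.

S(f_1,f_3): lcm = x_1^2x_2. S = 4/3x_1x_2 - 5/12x_1 - 7/4x_2.
  reduce S modulo (f_1, f_2, f_3, h_4):
  remainder 2/27x_2^3 - 5/216x_2^2 - 53/108x_2 - 85/216 ≠ 0; add h_5 = 2/27x_2^3 - 5/216x_2^2 - 53/108x_2 - 85/216 to the basis.

S(f_2,f_3): lcm = x_1x_2. S = -1/18x_2^3 - 13/36x_2 - 5/12.
  reduce S modulo (f_1, f_2, f_3, h_4, h_5):
  remainder -5/288x_2^2 - 35/48x_2 - 205/288 ≠ 0; add h_6 = -5/288x_2^2 - 35/48x_2 - 205/288 to the basis.

S(f_3,h_4): lcm = x_1x_2^4. S = -95/2x_1x_2^2 + 97/2x_1 - 7/12x_2^4 + 5/12x_2^3.
  reduce S modulo (f_1, f_2, f_3, h_4, h_5, h_6):
  remainder -111841/24x_2 - 111841/24 ≠ 0; add h_7 = -111841/24x_2 - 111841/24 to the basis.

The other S-polynomials (S(f_1,h_4), S(f_2,h_4), S(f_1,h_5), S(f_2,h_5), S(f_3,h_5), S(h_4,h_5), S(f_1,h_6), S(f_2,h_6), S(f_3,h_6), S(h_4,h_6), S(h_5,h_6), S(f_1,h_7), S(f_2,h_7), S(f_3,h_7), S(h_4,h_7), S(h_5,h_7), S(h_6,h_7)) all reduce to 0 modulo the current basis, so we have a Gröbner basis.
Inter-reduce: drop elements whose leading term is divisible by another's, tail-reduce, and make monic.
Reduced Gröbner basis: {x_1 - 1, x_2 + 1}.
Label its elements g_1 = x_1 - 1, g_2 = x_2 + 1.

Reduce p = -1/2x_1^2 - 5x_1 + 7x_2 + 11/2 modulo G:
  leading term x_1^2: subtract (-1/2x_1)·g_1 from -1/2x_1^2 - 5x_1 + 7x_2 + 11/2 → -11/2x_1 + 7x_2 + 11/2
  leading term x_1: subtract (-11/2)·g_1 from -11/2x_1 + 7x_2 + 11/2 → 7x_2
  leading term x_2: subtract (7)·g_2 from 7x_2 → -7
  leading term 1: no divisor's leading term divides it; move -7 to the remainder.
  normal form = -7.
The normal form is nonzero, so p ∉ I. Since p minus its normal form lies in I, I + (p) = I + (r) where r = -7; decide whether this ideal is the whole ring.
Here r = -7 is a nonzero constant, hence a unit: 1 ∈ I + (p), the Gröbner basis of I + (p) is {1}, and the enlarged system has no common solution — adjoining p is inconsistent.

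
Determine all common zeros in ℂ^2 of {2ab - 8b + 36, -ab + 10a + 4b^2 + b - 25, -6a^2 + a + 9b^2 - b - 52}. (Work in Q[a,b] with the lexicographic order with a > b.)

{(-2, 3)}

Compute a lex Gröbner basis by Buchberger's algorithm.
f_1 = 2ab - 8b + 36, LT = ab.
f_2 = -ab + 10a + 4b^2 + b - 25, LT = ab.
f_3 = -6a^2 + a + 9b^2 - b - 52, LT = a^2.

S(f_1,f_2): lcm = ab. S = 10a + 4b^2 - 3b - 7.
  leading term a: no divisor's leading term divides it; move 10a to the remainder.
  leading term b^2: no divisor's leading term divides it; move 4b^2 to the remainder.
  leading term b: no divisor's leading term divides it; move -3b to the remainder.
  leading term 1: no divisor's leading term divides it; move -7 to the remainder.
  remainder 10a + 4b^2 - 3b - 7 ≠ 0; add h_4 = 10a + 4b^2 - 3b - 7 to the basis.

S(f_1,f_3): lcm = a^2b. S = -23/6ab + 18a + 3/2b^3 - 1/6b^2 - 26/3b.
  leading term ab: subtract (-23/12)·f_1 from -23/6ab + 18a + 3/2b^3 - 1/6b^2 - 26/3b → 18a + 3/2b^3 - 1/6b^2 - 24b + 69
  leading term a: subtract (9/5)·h_4 from 18a + 3/2b^3 - 1/6b^2 - 24b + 69 → 3/2b^3 - 221/30b^2 - 93/5b + 408/5
  leading term b^3: no divisor's leading term divides it; move 3/2b^3 to the remainder.
  leading term b^2: no divisor's leading term divides it; move -221/30b^2 to the remainder.
  leading term b: no divisor's leading term divides it; move -93/5b to the remainder.
  leading term 1: no divisor's leading term divides it; move 408/5 to the remainder.
  remainder 3/2b^3 - 221/30b^2 - 93/5b + 408/5 ≠ 0; add h_5 = 3/2b^3 - 221/30b^2 - 93/5b + 408/5 to the basis.

S(f_2,f_3): lcm = a^2b. S = -10a^2 - 4ab^2 - 5/6ab + 25a + 3/2b^3 - 1/6b^2 - 26/3b.
  leading term a^2: subtract (5/3)·f_3 from -10a^2 - 4ab^2 - 5/6ab + 25a + 3/2b^3 - 1/6b^2 - 26/3b → -4ab^2 - 5/6ab + 70/3a + 3/2b^3 - 91/6b^2 - 7b + 260/3
  leading term ab^2: subtract (-2b)·f_1 from -4ab^2 - 5/6ab + 70/3a + 3/2b^3 - 91/6b^2 - 7b + 260/3 → -5/6ab + 70/3a + 3/2b^3 - 187/6b^2 + 65b + 260/3
  leading term ab: subtract (-5/12)·f_1 from -5/6ab + 70/3a + 3/2b^3 - 187/6b^2 + 65b + 260/3 → 70/3a + 3/2b^3 - 187/6b^2 + 185/3b + 305/3
  leading term a: subtract (7/3)·h_4 from 70/3a + 3/2b^3 - 187/6b^2 + 185/3b + 305/3 → 3/2b^3 - 81/2b^2 + 206/3b + 118
  leading term b^3: subtract (1)·h_5 from 3/2b^3 - 81/2b^2 + 206/3b + 118 → -497/15b^2 + 1309/15b + 182/5
  leading term b^2: no divisor's leading term divides it; move -497/15b^2 to the remainder.
  leading term b: no divisor's leading term divides it; move 1309/15b to the remainder.
  leading term 1: no divisor's leading term divides it; move 182/5 to the remainder.
  remainder -497/15b^2 + 1309/15b + 182/5 ≠ 0; add h_6 = -497/15b^2 + 1309/15b + 182/5 to the basis.

S(f_1,h_4): lcm = ab. S = -2/5b^3 + 3/10b^2 - 33/10b + 18.
  leading term b^3: subtract (-4/15)·h_5 from -2/5b^3 + 3/10b^2 - 33/10b + 18 → -749/450b^2 - 413/50b + 994/25
  leading term b^2: subtract (107/2130)·h_6 from -749/450b^2 - 413/50b + 994/25 → -40397/3195b + 40397/1065
  leading term b: no divisor's leading term divides it; move -40397/3195b to the remainder.
  leading term 1: no divisor's leading term divides it; move 40397/1065 to the remainder.
  remainder -40397/3195b + 40397/1065 ≠ 0; add h_7 = -40397/3195b + 40397/1065 to the basis.

The other S-polynomials (S(f_2,h_4), S(f_3,h_4), S(f_1,h_5), S(f_2,h_5), S(f_3,h_5), S(h_4,h_5), S(f_1,h_6), S(f_2,h_6), S(f_3,h_6), S(h_4,h_6), S(h_5,h_6), S(f_1,h_7), S(f_2,h_7), S(f_3,h_7), S(h_4,h_7), S(h_5,h_7), S(h_6,h_7)) all reduce to 0 modulo the current basis, so we have a Gröbner basis.
Inter-reduce: drop elements whose leading term is divisible by another's, tail-reduce, and make monic.
Reduced Gröbner basis: {a + 2, b - 3}.

Elimination: the polynomial b - 3 lies in the elimination ideal for b, so b ∈ {3}. For each such b, the remaining basis elements (now univariate) give the rest of the solution.
  b = 3: the earlier basis element becomes a + 2 = 0, giving a = -2 — point (-2, 3).
Each listed point satisfies every original equation (direct substitution).
This is the nonlinear analogue of row-reducing a linear system.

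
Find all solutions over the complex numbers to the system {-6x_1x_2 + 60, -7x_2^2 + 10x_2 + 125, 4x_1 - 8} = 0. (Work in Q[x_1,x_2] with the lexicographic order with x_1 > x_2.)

Compute a lex Gröbner basis by Buchberger's algorithm.
f_1 = -6x_1x_2 + 60, LT = x_1x_2.
f_2 = -7x_2^2 + 10x_2 + 125, LT = x_2^2.
f_3 = 4x_1 - 8, LT = x_1.

S(f_1,f_2): lcm = x_1x_2^2. S = 10/7x_1x_2 + 125/7x_1 - 10x_2.
  leading term x_1x_2: subtract (-5/21)·f_1 from 10/7x_1x_2 + 125/7x_1 - 10x_2 → 125/7x_1 - 10x_2 + 100/7
  leading term x_1: subtract (125/28)·f_3 from 125/7x_1 - 10x_2 + 100/7 → -10x_2 + 50
  leading term x_2: no divisor's leading term divides it; move -10x_2 to the remainder.
  leading term 1: no divisor's leading term divides it; move 50 to the remainder.
  remainder -10x_2 + 50 ≠ 0; add h_4 = -10x_2 + 50 to the basis.

The other S-polynomials (S(f_1,f_3), S(f_2,f_3), S(f_1,h_4), S(f_2,h_4), S(f_3,h_4)) all reduce to 0 modulo the current basis, so we have a Gröbner basis.
Inter-reduce: drop elements whose leading term is divisible by another's, tail-reduce, and make monic.
Reduced Gröbner basis: {x_1 - 2, x_2 - 5}.

Elimination: the polynomial x_2 - 5 lies in the elimination ideal for x_2, so x_2 ∈ {5}. For each such x_2, the remaining basis elements (now univariate) give the rest of the solution.
  x_2 = 5: the earlier basis element becomes x_1 - 2 = 0, giving x_1 = 2 — point (2, 5).

{(2, 5)}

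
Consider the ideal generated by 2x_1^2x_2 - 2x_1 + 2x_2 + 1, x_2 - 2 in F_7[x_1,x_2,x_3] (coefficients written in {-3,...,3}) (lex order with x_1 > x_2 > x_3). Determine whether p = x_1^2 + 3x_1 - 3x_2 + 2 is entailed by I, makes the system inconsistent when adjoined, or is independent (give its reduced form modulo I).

x_1^2 + 3x_1 - 3x_2 + 2 lies in I (it reduces to 0).

First compute the reduced Gröbner basis of I by Buchberger's algorithm.
f_1 = 2x_1^2x_2 - 2x_1 + 2x_2 + 1, LT = x_1^2x_2.
f_2 = x_2 - 2, LT = x_2.

S(f_1,f_2): lcm = x_1^2x_2. S = 2x_1^2 - x_1 + x_2 - 3.
  reduce S modulo (f_1, f_2):
  remainder 2x_1^2 - x_1 - 1 ≠ 0; add h_3 = 2x_1^2 - x_1 - 1 to the basis.

The other S-polynomials (S(f_1,h_3), S(f_2,h_3)) all reduce to 0 modulo the current basis, so we have a Gröbner basis.
Inter-reduce: drop elements whose leading term is divisible by another's, tail-reduce, and make monic.
Reduced Gröbner basis: {x_1^2 + 3x_1 + 3, x_2 - 2}.
Label its elements g_1 = x_1^2 + 3x_1 + 3, g_2 = x_2 - 2.

Reduce p = x_1^2 + 3x_1 - 3x_2 + 2 modulo G:
  leading term x_1^2: subtract (1)·g_1 from x_1^2 + 3x_1 - 3x_2 + 2 → -3x_2 - 1
  leading term x_2: subtract (-3)·g_2 from -3x_2 - 1 → 0
  normal form = 0.
Since the normal form is 0, p ∈ I.

The remainder on division by a Gröbner basis is unique — it is the normal form.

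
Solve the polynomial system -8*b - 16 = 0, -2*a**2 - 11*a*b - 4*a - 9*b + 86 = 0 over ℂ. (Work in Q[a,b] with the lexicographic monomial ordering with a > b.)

{(-4, -2), (13, -2)}

Compute a lex Gröbner basis by Buchberger's algorithm.
f_1 = -8*b - 16, LT = b.
f_2 = -2*a**2 - 11*a*b - 4*a - 9*b + 86, LT = a**2.

S(f_1,f_2): leading monomials are coprime, so the S-polynomial reduces to 0 (Buchberger's first criterion).
Every S-polynomial of the final basis reduces to 0, so we have a Gröbner basis.
Inter-reduce: drop elements whose leading term is divisible by another's, tail-reduce, and make monic.
Reduced Gröbner basis: {a**2 - 9*a - 52, b + 2}.

The lex basis is triangular: the last element involves only b. Solving b + 2 = 0 gives b ∈ {-2}; substituting each value into the earlier elements determines the remaining variables.
  b = -2: the earlier basis element becomes a**2 - 9*a - 52 = 0, giving a = -4, 13 — points (-4, -2), (13, -2).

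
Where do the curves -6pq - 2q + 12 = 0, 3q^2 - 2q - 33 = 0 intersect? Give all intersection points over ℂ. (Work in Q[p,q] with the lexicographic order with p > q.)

Compute a lex Gröbner basis by Buchberger's algorithm.
f_1 = -6pq - 2q + 12, LT = pq.
f_2 = 3q^2 - 2q - 33, LT = q^2.

S(f_1,f_2): lcm = pq^2. S = 2/3pq + 11p + 1/3q^2 - 2q.
  leading term pq: subtract (-1/9)·f_1 from 2/3pq + 11p + 1/3q^2 - 2q → 11p + 1/3q^2 - 20/9q + 4/3
  leading term p: no divisor's leading term divides it; move 11p to the remainder.
  leading term q^2: subtract (1/9)·f_2 from 1/3q^2 - 20/9q + 4/3 → -2q + 5
  leading term q: no divisor's leading term divides it; move -2q to the remainder.
  leading term 1: no divisor's leading term divides it; move 5 to the remainder.
  remainder 11p - 2q + 5 ≠ 0; add h_3 = 11p - 2q + 5 to the basis.

S(f_1,h_3): lcm = pq. S = 2/11q^2 - 4/33q - 2.
  leading term q^2: subtract (2/33)·f_2 from 2/11q^2 - 4/33q - 2 → 0
  remainder 0.

S(f_2,h_3): leading monomials are coprime, so the S-polynomial reduces to 0 (Buchberger's first criterion).
Every S-polynomial of the final basis reduces to 0, so we have a Gröbner basis.
Inter-reduce: drop elements whose leading term is divisible by another's, tail-reduce, and make monic.
Reduced Gröbner basis: {p - 2/11q + 5/11, q^2 - 2/3q - 11}.

From the last basis element, q^2 - 2/3q - 11 = 0, so q takes values in {-3, 11/3}. Each choice, substituted upward through the basis, yields the corresponding point(s) of the solution set.
  q = -3: the earlier basis element becomes p + 1 = 0, giving p = -1 — point (-1, -3).
  q = 11/3: the earlier basis element becomes p - 7/33 = 0, giving p = 7/33 — point (7/33, 11/3).

{(-1, -3), (7/33, 11/3)}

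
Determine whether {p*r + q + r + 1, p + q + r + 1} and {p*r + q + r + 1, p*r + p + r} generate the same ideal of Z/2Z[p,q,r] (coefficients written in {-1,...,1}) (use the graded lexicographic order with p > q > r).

No, the ideals differ.

For a fixed monomial order, each ideal has a unique reduced Gröbner basis; comparing bases decides equality.
Buchberger on the first generating set:
f_1 = p*r + q + r + 1, LT = p*r.
f_2 = p + q + r + 1, LT = p.

S(f_1,f_2): lcm = p*r. S = q*r + r**2 + q + 1.
  leading term q*r: no divisor's leading term divides it; move q*r to the remainder.
  leading term r**2: no divisor's leading term divides it; move r**2 to the remainder.
  leading term q: no divisor's leading term divides it; move q to the remainder.
  leading term 1: no divisor's leading term divides it; move 1 to the remainder.
  remainder q*r + r**2 + q + 1 ≠ 0; add g_3 = q*r + r**2 + q + 1 to the basis.

The other S-polynomials (S(f_1,g_3), S(f_2,g_3)) all reduce to 0 modulo the current basis, so we have a Gröbner basis.
Inter-reduce: drop elements whose leading term is divisible by another's, tail-reduce, and make monic.
Reduced Gröbner basis: {q*r + r**2 + q + 1, p + q + r + 1}.

Buchberger on the second generating set:
h_1 = p*r + q + r + 1, LT = p*r.
h_2 = p*r + p + r, LT = p*r.

S(h_1,h_2): lcm = p*r. S = p + q + 1.
  leading term p: no divisor's leading term divides it; move p to the remainder.
  leading term q: no divisor's leading term divides it; move q to the remainder.
  leading term 1: no divisor's leading term divides it; move 1 to the remainder.
  remainder p + q + 1 ≠ 0; add k_3 = p + q + 1 to the basis.

S(h_1,k_3): lcm = p*r. S = q*r + q + 1.
  leading term q*r: no divisor's leading term divides it; move q*r to the remainder.
  leading term q: no divisor's leading term divides it; move q to the remainder.
  leading term 1: no divisor's leading term divides it; move 1 to the remainder.
  remainder q*r + q + 1 ≠ 0; add k_4 = q*r + q + 1 to the basis.

The other S-polynomials (S(h_2,k_3), S(h_1,k_4), S(h_2,k_4), S(k_3,k_4)) all reduce to 0 modulo the current basis, so we have a Gröbner basis.
Inter-reduce: drop elements whose leading term is divisible by another's, tail-reduce, and make monic.
Reduced Gröbner basis: {q*r + q + 1, p + q + 1}.

Since the reduced bases disagree, the two ideals are not the same.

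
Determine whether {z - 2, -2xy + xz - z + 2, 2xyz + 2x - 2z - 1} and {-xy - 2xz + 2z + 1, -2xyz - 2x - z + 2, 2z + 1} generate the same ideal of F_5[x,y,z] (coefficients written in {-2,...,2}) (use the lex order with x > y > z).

Yes, the ideals are equal.

Equality of ideals is decidable: compute both reduced Gröbner bases (unique for the ordering) and check whether they agree.
Buchberger on the first generating set:
f_1 = z - 2, LT = z.
f_2 = -2xy + xz - z + 2, LT = xy.
f_3 = 2xyz + 2x - 2z - 1, LT = xyz.

S(f_1,f_3): lcm = xyz. S = -2xy - x + z - 2.
  leading term xy: subtract (1)·f_2 from -2xy - x + z - 2 → -xz - x + 2z + 1
  leading term xz: subtract (-x)·f_1 from -xz - x + 2z + 1 → 2x + 2z + 1
  leading term x: no divisor's leading term divides it; move 2x to the remainder.
  leading term z: subtract (2)·f_1 from 2z + 1 → 0
  remainder 2x ≠ 0; add g_4 = 2x to the basis.

The other S-polynomials (S(f_1,f_2), S(f_2,f_3), S(f_1,g_4), S(f_2,g_4), S(f_3,g_4)) all reduce to 0 modulo the current basis, so we have a Gröbner basis.
Inter-reduce: drop elements whose leading term is divisible by another's, tail-reduce, and make monic.
Reduced Gröbner basis: {x, z - 2}.

Buchberger on the second generating set:
h_1 = -xy - 2xz + 2z + 1, LT = xy.
h_2 = -2xyz - 2x - z + 2, LT = xyz.
h_3 = 2z + 1, LT = z.

S(h_1,h_2): lcm = xyz. S = 2xz^2 - x - 2z^2 + z + 1.
  leading term xz^2: subtract (xz)·h_3 from 2xz^2 - x - 2z^2 + z + 1 → -xz - x - 2z^2 + z + 1
  leading term xz: subtract (2x)·h_3 from -xz - x - 2z^2 + z + 1 → 2x - 2z^2 + z + 1
  leading term x: no divisor's leading term divides it; move 2x to the remainder.
  leading term z^2: subtract (-z)·h_3 from -2z^2 + z + 1 → 2z + 1
  leading term z: subtract (1)·h_3 from 2z + 1 → 0
  remainder 2x ≠ 0; add k_4 = 2x to the basis.

The other S-polynomials (S(h_1,h_3), S(h_2,h_3), S(h_1,k_4), S(h_2,k_4), S(h_3,k_4)) all reduce to 0 modulo the current basis, so we have a Gröbner basis.
Inter-reduce: drop elements whose leading term is divisible by another's, tail-reduce, and make monic.
Reduced Gröbner basis: {x, z - 2}.

These coincide, so the ideals are equal.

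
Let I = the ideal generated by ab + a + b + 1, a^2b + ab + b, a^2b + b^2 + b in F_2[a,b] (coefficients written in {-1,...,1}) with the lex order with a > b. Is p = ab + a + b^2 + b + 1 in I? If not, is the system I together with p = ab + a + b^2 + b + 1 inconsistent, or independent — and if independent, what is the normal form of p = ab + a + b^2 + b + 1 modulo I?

First compute the reduced Gröbner basis of I by Buchberger's algorithm.
f_1 = ab + a + b + 1, LT = ab.
f_2 = a^2b + ab + b, LT = a^2b.
f_3 = a^2b + b^2 + b, LT = a^2b.

S(f_1,f_2): lcm = a^2b. S = a^2 + a + b.
  reduce S modulo (f_1, f_2, f_3):
  remainder a^2 + a + b ≠ 0; add h_4 = a^2 + a + b to the basis.

S(f_1,f_3): lcm = a^2b. S = a^2 + ab + a + b^2 + b.
  reduce S modulo (f_1, f_2, f_3, h_4):
  remainder a + b^2 + b + 1 ≠ 0; add h_5 = a + b^2 + b + 1 to the basis.

S(f_1,h_4): lcm = a^2b. S = a^2 + a + b^2.
  reduce S modulo (f_1, f_2, f_3, h_4, h_5):
  remainder b^2 + b ≠ 0; add h_6 = b^2 + b to the basis.

S(f_2,h_5): lcm = a^2b. S = ab^3 + ab^2 + b.
  reduce S modulo (f_1, f_2, f_3, h_4, h_5, h_6):
  remainder b ≠ 0; add h_7 = b to the basis.

The other S-polynomials (S(f_2,f_3), S(f_2,h_4), S(f_3,h_4), S(f_1,h_5), S(f_3,h_5), S(h_4,h_5), S(f_1,h_6), S(f_2,h_6), S(f_3,h_6), S(h_4,h_6), S(h_5,h_6), S(f_1,h_7), S(f_2,h_7), S(f_3,h_7), S(h_4,h_7), S(h_5,h_7), S(h_6,h_7)) all reduce to 0 modulo the current basis, so we have a Gröbner basis.
Inter-reduce: drop elements whose leading term is divisible by another's, tail-reduce, and make monic.
Reduced Gröbner basis: {a + 1, b}.
Label its elements g_1 = a + 1, g_2 = b.

Reduce p = ab + a + b^2 + b + 1 modulo G:
  leading term ab: subtract (b)·g_1 from ab + a + b^2 + b + 1 → a + b^2 + 1
  leading term a: subtract (1)·g_1 from a + b^2 + 1 → b^2
  leading term b^2: subtract (b)·g_2 from b^2 → 0
  normal form = 0.
Since the normal form is 0, p ∈ I.

ab + a + b^2 + b + 1 lies in I (it reduces to 0).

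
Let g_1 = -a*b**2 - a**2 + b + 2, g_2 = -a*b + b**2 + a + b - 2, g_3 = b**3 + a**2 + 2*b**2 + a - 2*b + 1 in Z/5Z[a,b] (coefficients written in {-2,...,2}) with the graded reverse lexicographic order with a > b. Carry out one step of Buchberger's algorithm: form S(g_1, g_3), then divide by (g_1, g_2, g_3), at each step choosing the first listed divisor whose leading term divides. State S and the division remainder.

S(g_1, g_3) = -a**3 + a**2*b - 2*a*b**2 - a**2 + 2*a*b - b**2 - a - 2*b; remainder on division = -a**3 + a**2 + 2*b**2 + 2.

lcm(LM(g_1), LM(g_3)) = a*b**3.
S = (lcm/LT(g_1))·g_1 − (lcm/LT(g_3))·g_3 = -a**3 + a**2*b - 2*a*b**2 - a**2 + 2*a*b - b**2 - a - 2*b.
Reduce S modulo (g_1, g_2, g_3) in that order:
  leading term a**3: no divisor's leading term divides it; move -a**3 to the remainder.
  leading term a**2*b: subtract (-a)·g_2 from a**2*b - 2*a*b**2 - a**2 + 2*a*b - b**2 - a - 2*b → -a*b**2 - 2*a*b - b**2 + 2*a - 2*b
  leading term a*b**2: subtract (1)·g_1 from -a*b**2 - 2*a*b - b**2 + 2*a - 2*b → a**2 - 2*a*b - b**2 + 2*a + 2*b - 2
  leading term a**2: no divisor's leading term divides it; move a**2 to the remainder.
  leading term a*b: subtract (2)·g_2 from -2*a*b - b**2 + 2*a + 2*b - 2 → 2*b**2 + 2
  leading term b**2: no divisor's leading term divides it; move 2*b**2 to the remainder.
  leading term 1: no divisor's leading term divides it; move 2 to the remainder.
The remainder -a**3 + a**2 + 2*b**2 + 2 is nonzero, so it would be added as the next basis element.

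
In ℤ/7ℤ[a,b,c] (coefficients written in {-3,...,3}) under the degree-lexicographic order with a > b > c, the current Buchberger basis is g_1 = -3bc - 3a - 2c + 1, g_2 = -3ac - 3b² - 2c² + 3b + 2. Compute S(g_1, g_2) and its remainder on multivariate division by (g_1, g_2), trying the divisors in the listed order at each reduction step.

S(g_1, g_2) = -b³ - 3bc² + a² + 3ac + b² + 2a + 3b; remainder on division = -b³ + a² + 2b² - 2c² + 2a + 2b - c - 3.

lcm(LM(g_1), LM(g_2)) = abc.
S = (lcm/LT(g_1))·g_1 − (lcm/LT(g_2))·g_2 = -b³ - 3bc² + a² + 3ac + b² + 2a + 3b.
Reduce S modulo (g_1, g_2) in that order:
  leading term b³: no divisor's leading term divides it; move -b³ to the remainder.
  leading term bc²: subtract (c)·g_1 from -3bc² + a² + 3ac + b² + 2a + 3b → a² - ac + b² + 2c² + 2a + 3b - c
  leading term a²: no divisor's leading term divides it; move a² to the remainder.
  leading term ac: subtract (-2)·g_2 from -ac + b² + 2c² + 2a + 3b - c → 2b² - 2c² + 2a + 2b - c - 3
  leading term b²: no divisor's leading term divides it; move 2b² to the remainder.
  leading term c²: no divisor's leading term divides it; move -2c² to the remainder.
  leading term a: no divisor's leading term divides it; move 2a to the remainder.
  leading term b: no divisor's leading term divides it; move 2b to the remainder.
  leading term c: no divisor's leading term divides it; move -c to the remainder.
  leading term 1: no divisor's leading term divides it; move -3 to the remainder.
The remainder -b³ + a² + 2b² - 2c² + 2a + 2b - c - 3 is nonzero, so it would be added as the next basis element.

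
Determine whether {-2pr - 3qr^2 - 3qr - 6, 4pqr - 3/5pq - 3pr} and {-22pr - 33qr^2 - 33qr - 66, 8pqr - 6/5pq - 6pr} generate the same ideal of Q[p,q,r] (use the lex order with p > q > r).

Yes, the ideals are equal.

For a fixed monomial order, each ideal has a unique reduced Gröbner basis; comparing bases decides equality.
Buchberger on the first generating set:
f_1 = -2pr - 3qr^2 - 3qr - 6, LT = pr.
f_2 = 4pqr - 3/5pq - 3pr, LT = pqr.

S(f_1,f_2): lcm = pqr. S = 3/20pq + 3/4pr + 3/2q^2r^2 + 3/2q^2r + 3q.
  leading term pq: no divisor's leading term divides it; move 3/20pq to the remainder.
  leading term pr: subtract (-3/8)·f_1 from 3/4pr + 3/2q^2r^2 + 3/2q^2r + 3q → 3/2q^2r^2 + 3/2q^2r - 9/8qr^2 - 9/8qr + 3q - 9/4
  leading term q^2r^2: no divisor's leading term divides it; move 3/2q^2r^2 to the remainder.
  leading term q^2r: no divisor's leading term divides it; move 3/2q^2r to the remainder.
  leading term qr^2: no divisor's leading term divides it; move -9/8qr^2 to the remainder.
  leading term qr: no divisor's leading term divides it; move -9/8qr to the remainder.
  leading term q: no divisor's leading term divides it; move 3q to the remainder.
  leading term 1: no divisor's leading term divides it; move -9/4 to the remainder.
  remainder 3/20pq + 3/2q^2r^2 + 3/2q^2r - 9/8qr^2 - 9/8qr + 3q - 9/4 ≠ 0; add g_3 = 3/20pq + 3/2q^2r^2 + 3/2q^2r - 9/8qr^2 - 9/8qr + 3q - 9/4 to the basis.

S(f_1,g_3): lcm = pqr. S = -10q^2r^3 - 17/2q^2r^2 + 3/2q^2r + 15/2qr^3 + 15/2qr^2 - 20qr + 3q + 15r.
  leading term q^2r^3: no divisor's leading term divides it; move -10q^2r^3 to the remainder.
  leading term q^2r^2: no divisor's leading term divides it; move -17/2q^2r^2 to the remainder.
  leading term q^2r: no divisor's leading term divides it; move 3/2q^2r to the remainder.
  leading term qr^3: no divisor's leading term divides it; move 15/2qr^3 to the remainder.
  leading term qr^2: no divisor's leading term divides it; move 15/2qr^2 to the remainder.
  leading term qr: no divisor's leading term divides it; move -20qr to the remainder.
  leading term q: no divisor's leading term divides it; move 3q to the remainder.
  leading term r: no divisor's leading term divides it; move 15r to the remainder.
  remainder -10q^2r^3 - 17/2q^2r^2 + 3/2q^2r + 15/2qr^3 + 15/2qr^2 - 20qr + 3q + 15r ≠ 0; add g_4 = -10q^2r^3 - 17/2q^2r^2 + 3/2q^2r + 15/2qr^3 + 15/2qr^2 - 20qr + 3q + 15r to the basis.

The other S-polynomials (S(f_2,g_3), S(f_1,g_4), S(f_2,g_4), S(g_3,g_4)) all reduce to 0 modulo the current basis, so we have a Gröbner basis.
Inter-reduce: drop elements whose leading term is divisible by another's, tail-reduce, and make monic.
Reduced Gröbner basis: {pq + 10q^2r^2 + 10q^2r - 15/2qr^2 - 15/2qr + 20q - 15, pr + 3/2qr^2 + 3/2qr + 3, q^2r^3 + 17/20q^2r^2 - 3/20q^2r - 3/4qr^3 - 3/4qr^2 + 2qr - 3/10q - 3/2r}.

Buchberger on the second generating set:
h_1 = -22pr - 33qr^2 - 33qr - 66, LT = pr.
h_2 = 8pqr - 6/5pq - 6pr, LT = pqr.

S(h_1,h_2): lcm = pqr. S = 3/20pq + 3/4pr + 3/2q^2r^2 + 3/2q^2r + 3q.
  leading term pq: no divisor's leading term divides it; move 3/20pq to the remainder.
  leading term pr: subtract (-3/88)·h_1 from 3/4pr + 3/2q^2r^2 + 3/2q^2r + 3q → 3/2q^2r^2 + 3/2q^2r - 9/8qr^2 - 9/8qr + 3q - 9/4
  leading term q^2r^2: no divisor's leading term divides it; move 3/2q^2r^2 to the remainder.
  leading term q^2r: no divisor's leading term divides it; move 3/2q^2r to the remainder.
  leading term qr^2: no divisor's leading term divides it; move -9/8qr^2 to the remainder.
  leading term qr: no divisor's leading term divides it; move -9/8qr to the remainder.
  leading term q: no divisor's leading term divides it; move 3q to the remainder.
  leading term 1: no divisor's leading term divides it; move -9/4 to the remainder.
  remainder 3/20pq + 3/2q^2r^2 + 3/2q^2r - 9/8qr^2 - 9/8qr + 3q - 9/4 ≠ 0; add k_3 = 3/20pq + 3/2q^2r^2 + 3/2q^2r - 9/8qr^2 - 9/8qr + 3q - 9/4 to the basis.

S(h_1,k_3): lcm = pqr. S = -10q^2r^3 - 17/2q^2r^2 + 3/2q^2r + 15/2qr^3 + 15/2qr^2 - 20qr + 3q + 15r.
  leading term q^2r^3: no divisor's leading term divides it; move -10q^2r^3 to the remainder.
  leading term q^2r^2: no divisor's leading term divides it; move -17/2q^2r^2 to the remainder.
  leading term q^2r: no divisor's leading term divides it; move 3/2q^2r to the remainder.
  leading term qr^3: no divisor's leading term divides it; move 15/2qr^3 to the remainder.
  leading term qr^2: no divisor's leading term divides it; move 15/2qr^2 to the remainder.
  leading term qr: no divisor's leading term divides it; move -20qr to the remainder.
  leading term q: no divisor's leading term divides it; move 3q to the remainder.
  leading term r: no divisor's leading term divides it; move 15r to the remainder.
  remainder -10q^2r^3 - 17/2q^2r^2 + 3/2q^2r + 15/2qr^3 + 15/2qr^2 - 20qr + 3q + 15r ≠ 0; add k_4 = -10q^2r^3 - 17/2q^2r^2 + 3/2q^2r + 15/2qr^3 + 15/2qr^2 - 20qr + 3q + 15r to the basis.

The other S-polynomials (S(h_2,k_3), S(h_1,k_4), S(h_2,k_4), S(k_3,k_4)) all reduce to 0 modulo the current basis, so we have a Gröbner basis.
Inter-reduce: drop elements whose leading term is divisible by another's, tail-reduce, and make monic.
Reduced Gröbner basis: {pq + 10q^2r^2 + 10q^2r - 15/2qr^2 - 15/2qr + 20q - 15, pr + 3/2qr^2 + 3/2qr + 3, q^2r^3 + 17/20q^2r^2 - 3/20q^2r - 3/4qr^3 - 3/4qr^2 + 2qr - 3/10q - 3/2r}.

The two bases agree; hence the ideals are identical.
The choice of monomial ordering does not affect the verdict — as long as both bases are computed under the same ordering, their equality decides ideal equality.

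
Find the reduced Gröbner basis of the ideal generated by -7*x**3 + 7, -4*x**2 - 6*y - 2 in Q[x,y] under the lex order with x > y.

The reduced Gröbner basis is the canonical form of the ideal for this ordering.

f_1 = -7*x**3 + 7, LT = x**3.
f_2 = -4*x**2 - 6*y - 2, LT = x**2.

S(f_1,f_2): lcm = x**3. S = -3/2*x*y - 1/2*x - 1.
  reduce S modulo (f_1, f_2):
  remainder -3/2*x*y - 1/2*x - 1 ≠ 0; add g_3 = -3/2*x*y - 1/2*x - 1 to the basis.

S(f_2,g_3): lcm = x**2*y. S = -1/3*x**2 - 2/3*x + 3/2*y**2 + 1/2*y.
  reduce S modulo (f_1, f_2, g_3):
  remainder -2/3*x + 3/2*y**2 + y + 1/6 ≠ 0; add g_4 = -2/3*x + 3/2*y**2 + y + 1/6 to the basis.

S(f_1,g_4): lcm = x**3. S = 9/4*x**2*y**2 + 3/2*x**2*y + 1/4*x**2 - 1.
  reduce S modulo (f_1, f_2, g_3, g_4):
  remainder -27/8*y**3 - 27/8*y**2 - 9/8*y - 9/8 ≠ 0; add g_5 = -27/8*y**3 - 27/8*y**2 - 9/8*y - 9/8 to the basis.

The other S-polynomials (S(f_1,g_3), S(f_2,g_4), S(g_3,g_4), S(f_1,g_5), S(f_2,g_5), S(g_3,g_5), S(g_4,g_5)) all reduce to 0 modulo the current basis, so we have a Gröbner basis.
Inter-reduce: drop elements whose leading term is divisible by another's, tail-reduce, and make monic.

G = {x - 9/4*y**2 - 3/2*y - 1/4, y**3 + y**2 + 1/3*y + 1/3}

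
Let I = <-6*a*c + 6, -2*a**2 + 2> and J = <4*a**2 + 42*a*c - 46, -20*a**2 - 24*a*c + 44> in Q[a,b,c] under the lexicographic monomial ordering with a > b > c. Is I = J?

Yes, the ideals are equal.

For a fixed monomial order, each ideal has a unique reduced Gröbner basis; comparing bases decides equality.
Buchberger on the first generating set:
f_1 = -6*a*c + 6, LT = a*c.
f_2 = -2*a**2 + 2, LT = a**2.

S(f_1,f_2): lcm = a**2*c. S = -a + c.
  leading term a: no divisor's leading term divides it; move -a to the remainder.
  leading term c: no divisor's leading term divides it; move c to the remainder.
  remainder -a + c ≠ 0; add g_3 = -a + c to the basis.

S(f_1,g_3): lcm = a*c. S = c**2 - 1.
  leading term c**2: no divisor's leading term divides it; move c**2 to the remainder.
  leading term 1: no divisor's leading term divides it; move -1 to the remainder.
  remainder c**2 - 1 ≠ 0; add g_4 = c**2 - 1 to the basis.

The other S-polynomials (S(f_2,g_3), S(f_1,g_4), S(f_2,g_4), S(g_3,g_4)) all reduce to 0 modulo the current basis, so we have a Gröbner basis.
Inter-reduce: drop elements whose leading term is divisible by another's, tail-reduce, and make monic.
Reduced Gröbner basis: {a - c, c**2 - 1}.

Buchberger on the second generating set:
h_1 = 4*a**2 + 42*a*c - 46, LT = a**2.
h_2 = -20*a**2 - 24*a*c + 44, LT = a**2.

S(h_1,h_2): lcm = a**2. S = 93/10*a*c - 93/10.
  leading term a*c: no divisor's leading term divides it; move 93/10*a*c to the remainder.
  leading term 1: no divisor's leading term divides it; move -93/10 to the remainder.
  remainder 93/10*a*c - 93/10 ≠ 0; add k_3 = 93/10*a*c - 93/10 to the basis.

S(h_1,k_3): lcm = a**2*c. S = 21/2*a*c**2 + a - 23/2*c.
  leading term a*c**2: subtract (35/31*c)·k_3 from 21/2*a*c**2 + a - 23/2*c → a - c
  leading term a: no divisor's leading term divides it; move a to the remainder.
  leading term c: no divisor's leading term divides it; move -c to the remainder.
  remainder a - c ≠ 0; add k_4 = a - c to the basis.

S(k_3,k_4): lcm = a*c. S = c**2 - 1.
  leading term c**2: no divisor's leading term divides it; move c**2 to the remainder.
  leading term 1: no divisor's leading term divides it; move -1 to the remainder.
  remainder c**2 - 1 ≠ 0; add k_5 = c**2 - 1 to the basis.

The other S-polynomials (S(h_2,k_3), S(h_1,k_4), S(h_2,k_4), S(h_1,k_5), S(h_2,k_5), S(k_3,k_5), S(k_4,k_5)) all reduce to 0 modulo the current basis, so we have a Gröbner basis.
Inter-reduce: drop elements whose leading term is divisible by another's, tail-reduce, and make monic.
Reduced Gröbner basis: {a - c, c**2 - 1}.

Same reduced basis, so the two generating sets span the same ideal.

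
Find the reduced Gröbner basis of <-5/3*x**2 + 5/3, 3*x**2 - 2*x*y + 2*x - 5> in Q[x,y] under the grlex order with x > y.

G = {y**2 - 2*y, x + y - 1}

The reduced Gröbner basis is the canonical form of the ideal for this ordering.

f_1 = -5/3*x**2 + 5/3, LT = x**2.
f_2 = 3*x**2 - 2*x*y + 2*x - 5, LT = x**2.

S(f_1,f_2): lcm = x**2. S = 2/3*x*y - 2/3*x + 2/3.
  leading term x*y: no divisor's leading term divides it; move 2/3*x*y to the remainder.
  leading term x: no divisor's leading term divides it; move -2/3*x to the remainder.
  leading term 1: no divisor's leading term divides it; move 2/3 to the remainder.
  remainder 2/3*x*y - 2/3*x + 2/3 ≠ 0; add g_3 = 2/3*x*y - 2/3*x + 2/3 to the basis.

S(f_1,g_3): lcm = x**2*y. S = x**2 - x - y.
  leading term x**2: subtract (-3/5)·f_1 from x**2 - x - y → -x - y + 1
  leading term x: no divisor's leading term divides it; move -x to the remainder.
  leading term y: no divisor's leading term divides it; move -y to the remainder.
  leading term 1: no divisor's leading term divides it; move 1 to the remainder.
  remainder -x - y + 1 ≠ 0; add g_4 = -x - y + 1 to the basis.

S(g_3,g_4): lcm = x*y. S = -y**2 - x + y + 1.
  leading term y**2: no divisor's leading term divides it; move -y**2 to the remainder.
  leading term x: subtract (1)·g_4 from -x + y + 1 → 2*y
  leading term y: no divisor's leading term divides it; move 2*y to the remainder.
  remainder -y**2 + 2*y ≠ 0; add g_5 = -y**2 + 2*y to the basis.

The other S-polynomials (S(f_2,g_3), S(f_1,g_4), S(f_2,g_4), S(f_1,g_5), S(f_2,g_5), S(g_3,g_5), S(g_4,g_5)) all reduce to 0 modulo the current basis, so we have a Gröbner basis.
Inter-reduce: drop elements whose leading term is divisible by another's, tail-reduce, and make monic.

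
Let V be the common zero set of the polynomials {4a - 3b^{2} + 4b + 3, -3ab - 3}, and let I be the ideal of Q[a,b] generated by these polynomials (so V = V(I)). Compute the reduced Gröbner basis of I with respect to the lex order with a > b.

G = {a - \tfrac{3}{4}b^{2} + b + \tfrac{3}{4}, b^{3} - \tfrac{4}{3}b^{2} - b + \tfrac{4}{3}}

f_1 = 4a - 3b^{2} + 4b + 3, LT = a.
f_2 = -3ab - 3, LT = ab.

S(f_1,f_2): lcm = ab. S = -\tfrac{3}{4}b^{3} + b^{2} + \tfrac{3}{4}b - 1.
  reduce S modulo (f_1, f_2):
  remainder -\tfrac{3}{4}b^{3} + b^{2} + \tfrac{3}{4}b - 1 ≠ 0; add g_3 = -\tfrac{3}{4}b^{3} + b^{2} + \tfrac{3}{4}b - 1 to the basis.

The other S-polynomials (S(f_1,g_3), S(f_2,g_3)) all reduce to 0 modulo the current basis, so we have a Gröbner basis.
Inter-reduce: drop elements whose leading term is divisible by another's, tail-reduce, and make monic.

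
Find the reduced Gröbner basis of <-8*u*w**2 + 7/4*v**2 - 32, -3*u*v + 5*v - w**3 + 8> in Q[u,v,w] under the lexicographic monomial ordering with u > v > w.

G = {u*v - 5/3*v + 1/3*w**3 - 8/3, u*w**2 - 7/32*v**2 + 4, v**3 - 160/21*v*w**2 - 128/7*v + 32/21*w**5 - 256/21*w**2}

f_1 = -8*u*w**2 + 7/4*v**2 - 32, LT = u*w**2.
f_2 = -3*u*v + 5*v - w**3 + 8, LT = u*v.

S(f_1,f_2): lcm = u*v*w**2. S = -7/32*v**3 + 5/3*v*w**2 + 4*v - 1/3*w**5 + 8/3*w**2.
  leading term v**3: no divisor's leading term divides it; move -7/32*v**3 to the remainder.
  leading term v*w**2: no divisor's leading term divides it; move 5/3*v*w**2 to the remainder.
  leading term v: no divisor's leading term divides it; move 4*v to the remainder.
  leading term w**5: no divisor's leading term divides it; move -1/3*w**5 to the remainder.
  leading term w**2: no divisor's leading term divides it; move 8/3*w**2 to the remainder.
  remainder -7/32*v**3 + 5/3*v*w**2 + 4*v - 1/3*w**5 + 8/3*w**2 ≠ 0; add g_3 = -7/32*v**3 + 5/3*v*w**2 + 4*v - 1/3*w**5 + 8/3*w**2 to the basis.

S(f_1,g_3): leading monomials are coprime, so the S-polynomial reduces to 0 (Buchberger's first criterion).
S(f_2,g_3): lcm = u*v**3. S = 160/21*u*v*w**2 + 128/7*u*v - 32/21*u*w**5 + 256/21*u*w**2 - 5/3*v**3 + 1/3*v**2*w**3 - 8/3*v**2.
  leading term u*v*w**2: subtract (-20/21*v)·f_1 from 160/21*u*v*w**2 + 128/7*u*v - 32/21*u*w**5 + 256/21*u*w**2 - 5/3*v**3 + 1/3*v**2*w**3 - 8/3*v**2 → 128/7*u*v - 32/21*u*w**5 + 256/21*u*w**2 + 1/3*v**2*w**3 - 8/3*v**2 - 640/21*v
  leading term u*v: subtract (-128/21)·f_2 from 128/7*u*v - 32/21*u*w**5 + 256/21*u*w**2 + 1/3*v**2*w**3 - 8/3*v**2 - 640/21*v → -32/21*u*w**5 + 256/21*u*w**2 + 1/3*v**2*w**3 - 8/3*v**2 - 128/21*w**3 + 1024/21
  leading term u*w**5: subtract (4/21*w**3)·f_1 from -32/21*u*w**5 + 256/21*u*w**2 + 1/3*v**2*w**3 - 8/3*v**2 - 128/21*w**3 + 1024/21 → 256/21*u*w**2 - 8/3*v**2 + 1024/21
  leading term u*w**2: subtract (-32/21)·f_1 from 256/21*u*w**2 - 8/3*v**2 + 1024/21 → 0
  remainder 0.

Every S-polynomial of the final basis reduces to 0, so we have a Gröbner basis.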